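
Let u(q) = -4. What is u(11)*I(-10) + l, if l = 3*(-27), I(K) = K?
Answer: -41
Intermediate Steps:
l = -81
u(11)*I(-10) + l = -4*(-10) - 81 = 40 - 81 = -41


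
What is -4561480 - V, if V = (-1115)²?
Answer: -5804705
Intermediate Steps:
V = 1243225
-4561480 - V = -4561480 - 1*1243225 = -4561480 - 1243225 = -5804705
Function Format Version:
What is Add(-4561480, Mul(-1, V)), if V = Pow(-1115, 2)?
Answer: -5804705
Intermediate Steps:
V = 1243225
Add(-4561480, Mul(-1, V)) = Add(-4561480, Mul(-1, 1243225)) = Add(-4561480, -1243225) = -5804705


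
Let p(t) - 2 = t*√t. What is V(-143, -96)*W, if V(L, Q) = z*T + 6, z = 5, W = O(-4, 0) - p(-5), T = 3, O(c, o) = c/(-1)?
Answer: 42 + 105*I*√5 ≈ 42.0 + 234.79*I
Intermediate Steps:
O(c, o) = -c (O(c, o) = c*(-1) = -c)
p(t) = 2 + t^(3/2) (p(t) = 2 + t*√t = 2 + t^(3/2))
W = 2 + 5*I*√5 (W = -1*(-4) - (2 + (-5)^(3/2)) = 4 - (2 - 5*I*√5) = 4 + (-2 + 5*I*√5) = 2 + 5*I*√5 ≈ 2.0 + 11.18*I)
V(L, Q) = 21 (V(L, Q) = 5*3 + 6 = 15 + 6 = 21)
V(-143, -96)*W = 21*(2 + 5*I*√5) = 42 + 105*I*√5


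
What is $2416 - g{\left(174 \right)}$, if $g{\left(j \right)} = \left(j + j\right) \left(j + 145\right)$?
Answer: $-108596$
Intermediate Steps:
$g{\left(j \right)} = 2 j \left(145 + j\right)$
$2416 - g{\left(174 \right)} = 2416 - 2 \cdot 174 \left(145 + 174\right) = 2416 - 2 \cdot 174 \cdot 319 = 2416 - 111012 = -108596$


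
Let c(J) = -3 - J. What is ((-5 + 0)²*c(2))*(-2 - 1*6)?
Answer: 1000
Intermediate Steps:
((-5 + 0)²*c(2))*(-2 - 1*6) = ((-5 + 0)²*(-3 - 1*2))*(-2 - 1*6) = ((-5)²*(-3 - 2))*(-2 - 6) = (25*(-5))*(-8) = -125*(-8) = 1000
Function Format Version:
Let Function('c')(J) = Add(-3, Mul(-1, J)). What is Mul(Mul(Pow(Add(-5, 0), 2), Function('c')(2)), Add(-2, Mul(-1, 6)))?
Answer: 1000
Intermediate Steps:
Mul(Mul(Pow(Add(-5, 0), 2), Function('c')(2)), Add(-2, Mul(-1, 6))) = Mul(Mul(Pow(Add(-5, 0), 2), Add(-3, Mul(-1, 2))), Add(-2, Mul(-1, 6))) = Mul(Mul(Pow(-5, 2), Add(-3, -2)), Add(-2, -6)) = Mul(Mul(25, -5), -8) = Mul(-125, -8) = 1000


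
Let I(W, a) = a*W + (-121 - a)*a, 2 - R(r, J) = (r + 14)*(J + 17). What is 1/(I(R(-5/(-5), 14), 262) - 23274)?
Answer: -1/244926 ≈ -4.0829e-6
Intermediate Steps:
R(r, J) = 2 - (14 + r)*(17 + J) (R(r, J) = 2 - (r + 14)*(J + 17) = 2 - (14 + r)*(17 + J))
I(W, a) = W*a + a*(-121 - a)
1/(I(R(-5/(-5), 14), 262) - 23274) = 1/(262*(-121 + (-236 - (-85)/(-5) - 14*14 - 1*14*(-5/(-5))) - 1*262) - 23274) = 1/(262*(-121 + (-236 - (-85)*(-1)/5 - 196 - 1*14*(-5*(-1/5))) - 262) - 23274) = 1/(262*(-121 + (-236 - 17*1 - 196 - 1*14*1) - 262) - 23274) = 1/(262*(-121 + (-236 - 17 - 196 - 14) - 262) - 23274) = 1/(262*(-121 - 463 - 262) - 23274) = 1/(262*(-846) - 23274) = 1/(-221652 - 23274) = 1/(-244926) = -1/244926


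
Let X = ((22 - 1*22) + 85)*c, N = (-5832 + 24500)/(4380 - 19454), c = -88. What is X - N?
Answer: -56367426/7537 ≈ -7478.8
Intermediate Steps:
N = -9334/7537 (N = 18668/(-15074) = 18668*(-1/15074) = -9334/7537 ≈ -1.2384)
X = -7480 (X = ((22 - 1*22) + 85)*(-88) = ((22 - 22) + 85)*(-88) = (0 + 85)*(-88) = 85*(-88) = -7480)
X - N = -7480 - 1*(-9334/7537) = -7480 + 9334/7537 = -56367426/7537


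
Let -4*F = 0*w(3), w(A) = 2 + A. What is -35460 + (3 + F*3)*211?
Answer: -34827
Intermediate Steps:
F = 0 (F = -0*(2 + 3) = -0*5 = -¼*0 = 0)
-35460 + (3 + F*3)*211 = -35460 + (3 + 0*3)*211 = -35460 + (3 + 0)*211 = -35460 + 3*211 = -35460 + 633 = -34827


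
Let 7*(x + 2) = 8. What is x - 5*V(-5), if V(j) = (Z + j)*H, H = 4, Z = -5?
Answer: 1394/7 ≈ 199.14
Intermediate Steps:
x = -6/7 (x = -2 + (1/7)*8 = -2 + 8/7 = -6/7 ≈ -0.85714)
V(j) = -20 + 4*j (V(j) = (-5 + j)*4 = -20 + 4*j)
x - 5*V(-5) = -6/7 - 5*(-20 + 4*(-5)) = -6/7 - 5*(-20 - 20) = -6/7 - 5*(-40) = -6/7 + 200 = 1394/7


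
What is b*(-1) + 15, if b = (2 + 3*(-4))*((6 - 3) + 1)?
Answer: 55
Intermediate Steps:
b = -40 (b = (2 - 12)*(3 + 1) = -10*4 = -40)
b*(-1) + 15 = -40*(-1) + 15 = 40 + 15 = 55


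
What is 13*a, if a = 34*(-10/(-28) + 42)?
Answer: 131053/7 ≈ 18722.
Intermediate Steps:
a = 10081/7 (a = 34*(-10*(-1/28) + 42) = 34*(5/14 + 42) = 34*(593/14) = 10081/7 ≈ 1440.1)
13*a = 13*(10081/7) = 131053/7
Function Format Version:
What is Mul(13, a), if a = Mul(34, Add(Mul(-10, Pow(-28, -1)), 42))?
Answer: Rational(131053, 7) ≈ 18722.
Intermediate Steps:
a = Rational(10081, 7) (a = Mul(34, Add(Mul(-10, Rational(-1, 28)), 42)) = Mul(34, Add(Rational(5, 14), 42)) = Mul(34, Rational(593, 14)) = Rational(10081, 7) ≈ 1440.1)
Mul(13, a) = Mul(13, Rational(10081, 7)) = Rational(131053, 7)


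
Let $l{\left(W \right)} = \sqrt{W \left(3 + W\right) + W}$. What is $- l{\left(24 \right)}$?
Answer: $- 4 \sqrt{42} \approx -25.923$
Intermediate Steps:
$l{\left(W \right)} = \sqrt{W + W \left(3 + W\right)}$
$- l{\left(24 \right)} = - \sqrt{24 \left(4 + 24\right)} = - \sqrt{24 \cdot 28} = - \sqrt{672} = - 4 \sqrt{42}$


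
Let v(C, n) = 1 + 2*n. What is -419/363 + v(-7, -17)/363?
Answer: -452/363 ≈ -1.2452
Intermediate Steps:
-419/363 + v(-7, -17)/363 = -419/363 + (1 + 2*(-17))/363 = -419*1/363 + (1 - 34)*(1/363) = -419/363 - 33*1/363 = -419/363 - 1/11 = -452/363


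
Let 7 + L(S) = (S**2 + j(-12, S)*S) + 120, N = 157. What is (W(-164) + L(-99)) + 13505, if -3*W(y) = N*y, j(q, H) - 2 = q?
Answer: 98975/3 ≈ 32992.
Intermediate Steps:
j(q, H) = 2 + q
L(S) = 113 + S**2 - 10*S (L(S) = -7 + ((S**2 + (2 - 12)*S) + 120) = -7 + ((S**2 - 10*S) + 120) = -7 + (120 + S**2 - 10*S) = 113 + S**2 - 10*S)
W(y) = -157*y/3
(W(-164) + L(-99)) + 13505 = (-157/3*(-164) + (113 + (-99)**2 - 10*(-99))) + 13505 = (25748/3 + (113 + 9801 + 990)) + 13505 = (25748/3 + 10904) + 13505 = 58460/3 + 13505 = 98975/3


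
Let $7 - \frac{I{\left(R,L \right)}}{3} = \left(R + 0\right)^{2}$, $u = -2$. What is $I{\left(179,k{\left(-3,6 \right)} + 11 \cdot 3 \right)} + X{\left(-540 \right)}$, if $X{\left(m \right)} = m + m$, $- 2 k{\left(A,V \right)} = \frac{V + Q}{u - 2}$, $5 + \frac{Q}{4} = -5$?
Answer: $-97182$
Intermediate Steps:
$Q = -40$ ($Q = -20 + 4 \left(-5\right) = -20 - 20 = -40$)
$k{\left(A,V \right)} = -5 + \frac{V}{8}$ ($k{\left(A,V \right)} = - \frac{\left(V - 40\right) \frac{1}{-2 - 2}}{2} = - \frac{\left(-40 + V\right) \frac{1}{-4}}{2} = - \frac{\left(-40 + V\right) \left(- \frac{1}{4}\right)}{2} = - \frac{10 - \frac{V}{4}}{2} = -5 + \frac{V}{8}$)
$X{\left(m \right)} = 2 m$
$I{\left(R,L \right)} = 21 - 3 R^{2}$ ($I{\left(R,L \right)} = 21 - 3 \left(R + 0\right)^{2} = 21 - 3 R^{2}$)
$I{\left(179,k{\left(-3,6 \right)} + 11 \cdot 3 \right)} + X{\left(-540 \right)} = \left(21 - 3 \cdot 179^{2}\right) + 2 \left(-540\right) = \left(21 - 96123\right) - 1080 = -96102 - 1080 = -97182$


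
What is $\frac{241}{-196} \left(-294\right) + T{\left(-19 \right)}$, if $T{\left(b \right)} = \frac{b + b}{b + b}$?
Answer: $\frac{725}{2} \approx 362.5$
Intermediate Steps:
$T{\left(b \right)} = 1$ ($T{\left(b \right)} = \frac{2 b}{2 b} = 2 b \frac{1}{2 b} = 1$)
$\frac{241}{-196} \left(-294\right) + T{\left(-19 \right)} = \frac{241}{-196} \left(-294\right) + 1 = 241 \left(- \frac{1}{196}\right) \left(-294\right) + 1 = \left(- \frac{241}{196}\right) \left(-294\right) + 1 = \frac{723}{2} + 1 = \frac{725}{2}$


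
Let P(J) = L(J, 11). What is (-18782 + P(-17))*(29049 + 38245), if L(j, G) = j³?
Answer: -1594531330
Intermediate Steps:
P(J) = J³
(-18782 + P(-17))*(29049 + 38245) = (-18782 + (-17)³)*(29049 + 38245) = (-18782 - 4913)*67294 = -23695*67294 = -1594531330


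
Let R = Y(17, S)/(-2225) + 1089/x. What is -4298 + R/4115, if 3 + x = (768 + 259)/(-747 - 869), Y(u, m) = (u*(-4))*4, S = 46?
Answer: -9247864986666/2151630625 ≈ -4298.1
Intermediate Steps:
Y(u, m) = -16*u (Y(u, m) = -4*u*4 = -16*u)
x = -5875/1616 (x = -3 + (768 + 259)/(-747 - 869) = -3 + 1027/(-1616) = -3 + 1027*(-1/1616) = -3 - 1027/1616 = -5875/1616 ≈ -3.6355)
R = -156560416/522875 (R = -16*17/(-2225) + 1089/(-5875/1616) = -272*(-1/2225) + 1089*(-1616/5875) = 272/2225 - 1759824/5875 = -156560416/522875 ≈ -299.42)
-4298 + R/4115 = -4298 - 156560416/522875/4115 = -4298 - 156560416/522875*1/4115 = -4298 - 156560416/2151630625 = -9247864986666/2151630625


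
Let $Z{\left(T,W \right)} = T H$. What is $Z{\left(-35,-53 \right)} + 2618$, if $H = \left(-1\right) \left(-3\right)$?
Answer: $2513$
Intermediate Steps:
$H = 3$
$Z{\left(T,W \right)} = 3 T$ ($Z{\left(T,W \right)} = T 3 = 3 T$)
$Z{\left(-35,-53 \right)} + 2618 = 3 \left(-35\right) + 2618 = -105 + 2618 = 2513$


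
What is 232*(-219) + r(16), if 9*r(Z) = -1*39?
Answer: -152437/3 ≈ -50812.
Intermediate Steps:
r(Z) = -13/3 (r(Z) = (-1*39)/9 = (⅑)*(-39) = -13/3)
232*(-219) + r(16) = 232*(-219) - 13/3 = -50808 - 13/3 = -152437/3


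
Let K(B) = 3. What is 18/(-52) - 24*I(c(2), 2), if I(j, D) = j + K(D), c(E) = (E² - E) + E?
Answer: -4377/26 ≈ -168.35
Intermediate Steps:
c(E) = E²
I(j, D) = 3 + j (I(j, D) = j + 3 = 3 + j)
18/(-52) - 24*I(c(2), 2) = 18/(-52) - 24*(3 + 2²) = 18*(-1/52) - 24*(3 + 4) = -9/26 - 24*7 = -9/26 - 168 = -4377/26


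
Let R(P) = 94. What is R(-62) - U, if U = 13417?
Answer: -13323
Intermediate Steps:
R(-62) - U = 94 - 1*13417 = 94 - 13417 = -13323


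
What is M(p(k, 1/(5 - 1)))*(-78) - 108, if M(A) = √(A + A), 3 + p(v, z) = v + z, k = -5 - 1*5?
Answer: -108 - 39*I*√102 ≈ -108.0 - 393.88*I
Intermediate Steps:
k = -10 (k = -5 - 5 = -10)
p(v, z) = -3 + v + z (p(v, z) = -3 + (v + z) = -3 + v + z)
M(A) = √2*√A (M(A) = √(2*A) = √2*√A)
M(p(k, 1/(5 - 1)))*(-78) - 108 = (√2*√(-3 - 10 + 1/(5 - 1)))*(-78) - 108 = (√2*√(-3 - 10 + 1/4))*(-78) - 108 = (√2*√(-3 - 10 + ¼))*(-78) - 108 = (√2*√(-51/4))*(-78) - 108 = (√2*(I*√51/2))*(-78) - 108 = (I*√102/2)*(-78) - 108 = -39*I*√102 - 108 = -108 - 39*I*√102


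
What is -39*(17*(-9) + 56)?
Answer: 3783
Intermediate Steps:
-39*(17*(-9) + 56) = -39*(-153 + 56) = -39*(-97) = 3783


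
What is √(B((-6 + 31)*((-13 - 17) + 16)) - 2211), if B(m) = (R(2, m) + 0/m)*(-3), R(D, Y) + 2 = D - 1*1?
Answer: 4*I*√138 ≈ 46.989*I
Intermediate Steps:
R(D, Y) = -3 + D (R(D, Y) = -2 + (D - 1*1) = -2 + (D - 1) = -2 + (-1 + D) = -3 + D)
B(m) = 3 (B(m) = ((-3 + 2) + 0/m)*(-3) = (-1 + 0)*(-3) = -1*(-3) = 3)
√(B((-6 + 31)*((-13 - 17) + 16)) - 2211) = √(3 - 2211) = √(-2208) = 4*I*√138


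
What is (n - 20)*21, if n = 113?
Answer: 1953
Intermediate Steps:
(n - 20)*21 = (113 - 20)*21 = 93*21 = 1953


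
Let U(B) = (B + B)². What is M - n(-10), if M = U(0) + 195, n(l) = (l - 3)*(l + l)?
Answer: -65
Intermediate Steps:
n(l) = 2*l*(-3 + l) (n(l) = (-3 + l)*(2*l) = 2*l*(-3 + l))
U(B) = 4*B² (U(B) = (2*B)² = 4*B²)
M = 195 (M = 4*0² + 195 = 4*0 + 195 = 0 + 195 = 195)
M - n(-10) = 195 - 2*(-10)*(-3 - 10) = 195 - 2*(-10)*(-13) = 195 - 1*260 = 195 - 260 = -65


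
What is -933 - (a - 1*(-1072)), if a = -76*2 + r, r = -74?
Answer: -1779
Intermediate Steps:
a = -226 (a = -76*2 - 74 = -152 - 74 = -226)
-933 - (a - 1*(-1072)) = -933 - (-226 - 1*(-1072)) = -933 - (-226 + 1072) = -933 - 1*846 = -933 - 846 = -1779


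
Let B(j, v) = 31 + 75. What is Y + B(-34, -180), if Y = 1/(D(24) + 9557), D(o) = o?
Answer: 1015587/9581 ≈ 106.00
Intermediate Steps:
B(j, v) = 106
Y = 1/9581 (Y = 1/(24 + 9557) = 1/9581 ≈ 0.00010437)
Y + B(-34, -180) = 1/9581 + 106 = 1015587/9581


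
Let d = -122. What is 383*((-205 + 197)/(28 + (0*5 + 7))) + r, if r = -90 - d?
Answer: -1944/35 ≈ -55.543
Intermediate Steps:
r = 32 (r = -90 - 1*(-122) = -90 + 122 = 32)
383*((-205 + 197)/(28 + (0*5 + 7))) + r = 383*((-205 + 197)/(28 + (0*5 + 7))) + 32 = 383*(-8/(28 + (0 + 7))) + 32 = 383*(-8/(28 + 7)) + 32 = 383*(-8/35) + 32 = -3064/35 + 32 = -1944/35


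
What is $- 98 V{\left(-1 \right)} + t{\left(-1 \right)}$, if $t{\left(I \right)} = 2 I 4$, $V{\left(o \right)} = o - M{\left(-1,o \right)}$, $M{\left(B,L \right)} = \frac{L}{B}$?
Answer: $188$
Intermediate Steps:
$V{\left(o \right)} = 2 o$ ($V{\left(o \right)} = o - \frac{o}{-1} = o - o \left(-1\right) = o - - o = o + o = 2 o$)
$t{\left(I \right)} = 8 I$
$- 98 V{\left(-1 \right)} + t{\left(-1 \right)} = - 98 \cdot 2 \left(-1\right) + 8 \left(-1\right) = \left(-98\right) \left(-2\right) - 8 = 196 - 8 = 188$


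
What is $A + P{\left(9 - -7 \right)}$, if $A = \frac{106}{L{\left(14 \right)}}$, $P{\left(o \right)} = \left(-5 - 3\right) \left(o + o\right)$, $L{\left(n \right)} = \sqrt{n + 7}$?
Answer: $-256 + \frac{106 \sqrt{21}}{21} \approx -232.87$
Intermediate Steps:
$L{\left(n \right)} = \sqrt{7 + n}$
$P{\left(o \right)} = - 16 o$ ($P{\left(o \right)} = - 8 \cdot 2 o = - 16 o$)
$A = \frac{106 \sqrt{21}}{21}$ ($A = \frac{106}{\sqrt{7 + 14}} = \frac{106}{\sqrt{21}} = 106 \frac{\sqrt{21}}{21} = \frac{106 \sqrt{21}}{21} \approx 23.131$)
$A + P{\left(9 - -7 \right)} = \frac{106 \sqrt{21}}{21} - 16 \left(9 - -7\right) = \frac{106 \sqrt{21}}{21} - 16 \left(9 + 7\right) = \frac{106 \sqrt{21}}{21} - 256 = -256 + \frac{106 \sqrt{21}}{21}$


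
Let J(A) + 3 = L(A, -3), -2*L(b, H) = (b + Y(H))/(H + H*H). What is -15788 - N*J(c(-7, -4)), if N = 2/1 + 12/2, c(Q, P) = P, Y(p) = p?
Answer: -47306/3 ≈ -15769.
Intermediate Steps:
L(b, H) = -(H + b)/(2*(H + H²)) (L(b, H) = -(b + H)/(2*(H + H*H)) = -(H + b)/(2*(H + H²)))
J(A) = -11/4 - A/12 (J(A) = -3 + (½)*(-1*(-3) - A)/(-3*(1 - 3)) = -3 + (½)*(-⅓)*(3 - A)/(-2) = -3 + (½)*(-⅓)*(-½)*(3 - A) = -3 + (¼ - A/12) = -11/4 - A/12)
N = 8 (N = 2*1 + 12*(½) = 2 + 6 = 8)
-15788 - N*J(c(-7, -4)) = -15788 - 8*(-11/4 - 1/12*(-4)) = -15788 - 8*(-11/4 + ⅓) = -15788 - 8*(-29)/12 = -15788 - 1*(-58/3) = -15788 + 58/3 = -47306/3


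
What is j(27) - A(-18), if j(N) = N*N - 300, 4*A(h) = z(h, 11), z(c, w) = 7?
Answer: 1709/4 ≈ 427.25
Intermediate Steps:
A(h) = 7/4 (A(h) = (¼)*7 = 7/4)
j(N) = -300 + N² (j(N) = N² - 300 = -300 + N²)
j(27) - A(-18) = (-300 + 27²) - 1*7/4 = (-300 + 729) - 7/4 = 429 - 7/4 = 1709/4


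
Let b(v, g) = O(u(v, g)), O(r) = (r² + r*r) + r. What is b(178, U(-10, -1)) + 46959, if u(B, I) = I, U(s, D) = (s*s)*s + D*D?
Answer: 2041962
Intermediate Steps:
U(s, D) = D² + s³ (U(s, D) = s²*s + D² = s³ + D² = D² + s³)
O(r) = r + 2*r² (O(r) = (r² + r²) + r = 2*r² + r = r + 2*r²)
b(v, g) = g*(1 + 2*g)
b(178, U(-10, -1)) + 46959 = ((-1)² + (-10)³)*(1 + 2*((-1)² + (-10)³)) + 46959 = (1 - 1000)*(1 + 2*(1 - 1000)) + 46959 = -999*(1 + 2*(-999)) + 46959 = -999*(1 - 1998) + 46959 = -999*(-1997) + 46959 = 1995003 + 46959 = 2041962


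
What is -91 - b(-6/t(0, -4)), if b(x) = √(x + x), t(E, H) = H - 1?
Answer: -91 - 2*√15/5 ≈ -92.549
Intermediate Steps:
t(E, H) = -1 + H
b(x) = √2*√x (b(x) = √(2*x) = √2*√x)
-91 - b(-6/t(0, -4)) = -91 - √2*√(-6/(-1 - 4)) = -91 - √2*√(-6/(-5)) = -91 - √2*√(-6*(-⅕)) = -91 - √2*√(6/5) = -91 - √2*√30/5 = -91 - 2*√15/5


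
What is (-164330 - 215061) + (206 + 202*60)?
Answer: -367065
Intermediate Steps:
(-164330 - 215061) + (206 + 202*60) = -379391 + (206 + 12120) = -379391 + 12326 = -367065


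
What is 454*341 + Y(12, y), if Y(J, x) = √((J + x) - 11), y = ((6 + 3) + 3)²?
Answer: 154814 + √145 ≈ 1.5483e+5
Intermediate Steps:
y = 144 (y = (9 + 3)² = 12² = 144)
Y(J, x) = √(-11 + J + x)
454*341 + Y(12, y) = 454*341 + √(-11 + 12 + 144) = 154814 + √145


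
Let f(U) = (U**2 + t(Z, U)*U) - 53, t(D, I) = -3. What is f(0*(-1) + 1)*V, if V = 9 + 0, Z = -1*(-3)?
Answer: -495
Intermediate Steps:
Z = 3
V = 9
f(U) = -53 + U**2 - 3*U (f(U) = (U**2 - 3*U) - 53 = -53 + U**2 - 3*U)
f(0*(-1) + 1)*V = (-53 + (0*(-1) + 1)**2 - 3*(0*(-1) + 1))*9 = (-53 + (0 + 1)**2 - 3*(0 + 1))*9 = (-53 + 1**2 - 3*1)*9 = (-53 + 1 - 3)*9 = -55*9 = -495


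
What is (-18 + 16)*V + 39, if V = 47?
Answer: -55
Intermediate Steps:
(-18 + 16)*V + 39 = (-18 + 16)*47 + 39 = -2*47 + 39 = -94 + 39 = -55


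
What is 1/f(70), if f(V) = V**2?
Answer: 1/4900 ≈ 0.00020408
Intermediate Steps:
1/f(70) = 1/(70**2) = 1/4900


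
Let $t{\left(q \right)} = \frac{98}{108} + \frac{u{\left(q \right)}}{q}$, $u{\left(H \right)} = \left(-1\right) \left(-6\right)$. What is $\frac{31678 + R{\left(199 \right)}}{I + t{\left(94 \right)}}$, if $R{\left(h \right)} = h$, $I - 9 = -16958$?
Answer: $- \frac{80903826}{43014097} \approx -1.8809$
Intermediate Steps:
$I = -16949$ ($I = 9 - 16958 = -16949$)
$u{\left(H \right)} = 6$
$t{\left(q \right)} = \frac{49}{54} + \frac{6}{q}$ ($t{\left(q \right)} = \frac{98}{108} + \frac{6}{q} = 98 \cdot \frac{1}{108} + \frac{6}{q} = \frac{49}{54} + \frac{6}{q}$)
$\frac{31678 + R{\left(199 \right)}}{I + t{\left(94 \right)}} = \frac{31678 + 199}{-16949 + \left(\frac{49}{54} + \frac{6}{94}\right)} = \frac{31877}{-16949 + \left(\frac{49}{54} + 6 \cdot \frac{1}{94}\right)} = \frac{31877}{-16949 + \left(\frac{49}{54} + \frac{3}{47}\right)} = \frac{31877}{-16949 + \frac{2465}{2538}} = \frac{31877}{- \frac{43014097}{2538}} = 31877 \left(- \frac{2538}{43014097}\right) = - \frac{80903826}{43014097}$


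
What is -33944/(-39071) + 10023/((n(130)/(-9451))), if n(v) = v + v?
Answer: -284698797311/781420 ≈ -3.6434e+5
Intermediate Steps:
n(v) = 2*v
-33944/(-39071) + 10023/((n(130)/(-9451))) = -33944/(-39071) + 10023/(((2*130)/(-9451))) = -33944*(-1/39071) + 10023/((260*(-1/9451))) = 33944/39071 + 10023/(-20/727) = 33944/39071 + 10023*(-727/20) = 33944/39071 - 7286721/20 = -284698797311/781420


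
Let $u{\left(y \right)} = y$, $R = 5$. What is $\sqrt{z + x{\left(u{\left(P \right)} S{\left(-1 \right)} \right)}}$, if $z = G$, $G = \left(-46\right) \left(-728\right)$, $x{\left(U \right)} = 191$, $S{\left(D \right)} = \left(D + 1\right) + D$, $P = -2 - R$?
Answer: $\sqrt{33679} \approx 183.52$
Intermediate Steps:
$P = -7$ ($P = -2 - 5 = -7$)
$S{\left(D \right)} = 1 + 2 D$ ($S{\left(D \right)} = \left(1 + D\right) + D = 1 + 2 D$)
$G = 33488$
$z = 33488$
$\sqrt{z + x{\left(u{\left(P \right)} S{\left(-1 \right)} \right)}} = \sqrt{33488 + 191} = \sqrt{33679}$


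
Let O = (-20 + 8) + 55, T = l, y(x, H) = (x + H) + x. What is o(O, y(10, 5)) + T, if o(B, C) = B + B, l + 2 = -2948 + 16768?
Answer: 13904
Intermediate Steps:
l = 13818 (l = -2 + (-2948 + 16768) = -2 + 13820 = 13818)
y(x, H) = H + 2*x (y(x, H) = (H + x) + x = H + 2*x)
T = 13818
O = 43 (O = -12 + 55 = 43)
o(B, C) = 2*B
o(O, y(10, 5)) + T = 2*43 + 13818 = 86 + 13818 = 13904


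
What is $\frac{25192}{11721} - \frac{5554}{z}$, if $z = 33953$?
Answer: $\frac{790245542}{397963113} \approx 1.9857$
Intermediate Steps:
$\frac{25192}{11721} - \frac{5554}{z} = \frac{25192}{11721} - \frac{5554}{33953} = \frac{790245542}{397963113}$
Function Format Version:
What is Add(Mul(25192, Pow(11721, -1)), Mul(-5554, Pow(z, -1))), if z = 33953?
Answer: Rational(790245542, 397963113) ≈ 1.9857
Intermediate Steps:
Add(Mul(25192, Pow(11721, -1)), Mul(-5554, Pow(z, -1))) = Add(Mul(25192, Pow(11721, -1)), Mul(-5554, Pow(33953, -1))) = Add(Mul(25192, Rational(1, 11721)), Mul(-5554, Rational(1, 33953))) = Add(Rational(25192, 11721), Rational(-5554, 33953)) = Rational(790245542, 397963113)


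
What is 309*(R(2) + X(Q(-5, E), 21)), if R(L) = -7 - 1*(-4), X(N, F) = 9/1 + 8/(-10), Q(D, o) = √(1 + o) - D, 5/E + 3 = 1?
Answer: 8034/5 ≈ 1606.8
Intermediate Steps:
E = -5/2 (E = 5/(-3 + 1) = 5/(-2) = 5*(-½) = -5/2 ≈ -2.5000)
X(N, F) = 41/5 (X(N, F) = 9*1 + 8*(-⅒) = 9 - ⅘ = 41/5)
R(L) = -3 (R(L) = -7 + 4 = -3)
309*(R(2) + X(Q(-5, E), 21)) = 309*(-3 + 41/5) = 309*(26/5) = 8034/5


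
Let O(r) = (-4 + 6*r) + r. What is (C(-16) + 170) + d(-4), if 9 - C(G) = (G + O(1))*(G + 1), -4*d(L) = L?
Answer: -15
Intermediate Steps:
d(L) = -L/4
O(r) = -4 + 7*r
C(G) = 9 - (1 + G)*(3 + G) (C(G) = 9 - (G + (-4 + 7*1))*(G + 1) = 9 - (G + (-4 + 7))*(1 + G) = 9 - (G + 3)*(1 + G) = 9 - (3 + G)*(1 + G) = 9 - (1 + G)*(3 + G))
(C(-16) + 170) + d(-4) = ((6 - 1*(-16)² - 4*(-16)) + 170) - ¼*(-4) = ((6 - 1*256 + 64) + 170) + 1 = ((6 - 256 + 64) + 170) + 1 = (-186 + 170) + 1 = -16 + 1 = -15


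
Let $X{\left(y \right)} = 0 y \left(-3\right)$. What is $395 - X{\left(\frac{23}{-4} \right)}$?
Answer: $395$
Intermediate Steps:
$X{\left(y \right)} = 0$ ($X{\left(y \right)} = 0 \left(-3\right) = 0$)
$395 - X{\left(\frac{23}{-4} \right)} = 395 - 0 = 395 + 0 = 395$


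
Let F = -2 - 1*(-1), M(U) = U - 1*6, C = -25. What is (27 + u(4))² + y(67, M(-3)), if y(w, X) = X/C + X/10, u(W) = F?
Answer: 33773/50 ≈ 675.46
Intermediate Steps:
M(U) = -6 + U (M(U) = U - 6 = -6 + U)
F = -1 (F = -2 + 1 = -1)
u(W) = -1
y(w, X) = 3*X/50 (y(w, X) = X/(-25) + X/10 = X*(-1/25) + X*(⅒) = -X/25 + X/10 = 3*X/50)
(27 + u(4))² + y(67, M(-3)) = (27 - 1)² + 3*(-6 - 3)/50 = 26² + (3/50)*(-9) = 676 - 27/50 = 33773/50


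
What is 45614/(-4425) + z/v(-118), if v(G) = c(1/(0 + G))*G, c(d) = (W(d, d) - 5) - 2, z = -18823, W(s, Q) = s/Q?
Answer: -217677/5900 ≈ -36.894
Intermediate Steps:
c(d) = -6 (c(d) = (d/d - 5) - 2 = (1 - 5) - 2 = -4 - 2 = -6)
v(G) = -6*G
45614/(-4425) + z/v(-118) = 45614/(-4425) - 18823/((-6*(-118))) = 45614*(-1/4425) - 18823/708 = -45614/4425 - 18823*1/708 = -45614/4425 - 18823/708 = -217677/5900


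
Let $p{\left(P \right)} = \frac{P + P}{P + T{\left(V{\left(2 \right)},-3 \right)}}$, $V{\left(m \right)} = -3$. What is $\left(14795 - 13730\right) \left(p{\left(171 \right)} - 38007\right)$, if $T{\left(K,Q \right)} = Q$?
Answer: $- \frac{1133308035}{28} \approx -4.0475 \cdot 10^{7}$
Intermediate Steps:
$p{\left(P \right)} = \frac{2 P}{-3 + P}$ ($p{\left(P \right)} = \frac{P + P}{P - 3} = \frac{2 P}{-3 + P}$)
$\left(14795 - 13730\right) \left(p{\left(171 \right)} - 38007\right) = \left(14795 - 13730\right) \left(2 \cdot 171 \frac{1}{-3 + 171} - 38007\right) = 1065 \left(2 \cdot 171 \cdot \frac{1}{168} - 38007\right) = 1065 \left(\frac{57}{28} - 38007\right) = 1065 \left(- \frac{1064139}{28}\right) = - \frac{1133308035}{28}$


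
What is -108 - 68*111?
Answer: -7656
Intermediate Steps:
-108 - 68*111 = -108 - 7548 = -7656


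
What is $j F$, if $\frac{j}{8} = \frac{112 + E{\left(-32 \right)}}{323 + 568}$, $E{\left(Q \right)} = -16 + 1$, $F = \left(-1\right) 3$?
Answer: $- \frac{776}{297} \approx -2.6128$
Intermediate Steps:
$F = -3$
$E{\left(Q \right)} = -15$
$j = \frac{776}{891}$ ($j = 8 \frac{112 - 15}{323 + 568} = 8 \cdot \frac{97}{891} = \frac{776}{891} \approx 0.87093$)
$j F = \frac{776}{891} \left(-3\right) = - \frac{776}{297}$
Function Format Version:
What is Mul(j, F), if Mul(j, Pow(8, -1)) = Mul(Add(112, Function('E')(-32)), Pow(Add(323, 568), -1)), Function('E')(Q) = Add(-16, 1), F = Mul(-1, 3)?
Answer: Rational(-776, 297) ≈ -2.6128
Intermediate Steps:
F = -3
Function('E')(Q) = -15
j = Rational(776, 891) (j = Mul(8, Mul(Add(112, -15), Pow(Add(323, 568), -1))) = Mul(8, Mul(97, Pow(891, -1))) = Mul(8, Mul(97, Rational(1, 891))) = Mul(8, Rational(97, 891)) = Rational(776, 891) ≈ 0.87093)
Mul(j, F) = Mul(Rational(776, 891), -3) = Rational(-776, 297)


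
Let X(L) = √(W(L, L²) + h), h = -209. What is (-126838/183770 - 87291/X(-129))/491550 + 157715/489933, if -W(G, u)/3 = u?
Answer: 2374445311663441/7376116343564250 + 29097*I*√12533/4107064100 ≈ 0.32191 + 0.00079313*I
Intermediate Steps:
W(G, u) = -3*u
X(L) = √(-209 - 3*L²) (X(L) = √(-3*L² - 209) = √(-209 - 3*L²))
(-126838/183770 - 87291/X(-129))/491550 + 157715/489933 = (-126838/183770 - 87291/√(-209 - 3*(-129)²))/491550 + 157715/489933 = (-126838*1/183770 - 87291/√(-209 - 3*16641))*(1/491550) + 157715*(1/489933) = (-63419/91885 - 87291/√(-209 - 49923))*(1/491550) + 157715/489933 = (-63419/91885 - 87291*(-I*√12533/25066))*(1/491550) + 157715/489933 = (-63419/91885 - (-87291)*I*√12533/25066)*(1/491550) + 157715/489933 = (-63419/91885 + 87291*I*√12533/25066)*(1/491550) + 157715/489933 = (-63419/45166071750 + 29097*I*√12533/4107064100) + 157715/489933 = 2374445311663441/7376116343564250 + 29097*I*√12533/4107064100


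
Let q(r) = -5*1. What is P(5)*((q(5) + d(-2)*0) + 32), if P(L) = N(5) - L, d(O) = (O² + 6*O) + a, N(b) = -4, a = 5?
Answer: -243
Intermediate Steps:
q(r) = -5
d(O) = 5 + O² + 6*O (d(O) = (O² + 6*O) + 5 = 5 + O² + 6*O)
P(L) = -4 - L
P(5)*((q(5) + d(-2)*0) + 32) = (-4 - 1*5)*((-5 + (5 + (-2)² + 6*(-2))*0) + 32) = (-4 - 5)*((-5 + (5 + 4 - 12)*0) + 32) = -9*((-5 - 3*0) + 32) = -9*((-5 + 0) + 32) = -9*(-5 + 32) = -9*27 = -243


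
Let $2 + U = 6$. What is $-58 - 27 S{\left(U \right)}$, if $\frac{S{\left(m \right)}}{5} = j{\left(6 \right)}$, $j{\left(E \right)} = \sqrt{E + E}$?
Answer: $-58 - 270 \sqrt{3} \approx -525.65$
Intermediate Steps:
$U = 4$ ($U = -2 + 6 = 4$)
$j{\left(E \right)} = \sqrt{2} \sqrt{E}$ ($j{\left(E \right)} = \sqrt{2 E} = \sqrt{2} \sqrt{E}$)
$S{\left(m \right)} = 10 \sqrt{3}$ ($S{\left(m \right)} = 5 \sqrt{2} \sqrt{6} = 5 \cdot 2 \sqrt{3} = 10 \sqrt{3}$)
$-58 - 27 S{\left(U \right)} = -58 - 27 \cdot 10 \sqrt{3} = -58 - 270 \sqrt{3}$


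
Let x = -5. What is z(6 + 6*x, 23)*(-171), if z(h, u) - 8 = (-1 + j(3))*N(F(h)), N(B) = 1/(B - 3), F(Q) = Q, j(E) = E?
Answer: -4066/3 ≈ -1355.3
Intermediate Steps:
N(B) = 1/(-3 + B)
z(h, u) = 8 + 2/(-3 + h) (z(h, u) = 8 + (-1 + 3)/(-3 + h) = 8 + 2/(-3 + h))
z(6 + 6*x, 23)*(-171) = (2*(-11 + 4*(6 + 6*(-5)))/(-3 + (6 + 6*(-5))))*(-171) = (2*(-11 + 4*(6 - 30))/(-3 + (6 - 30)))*(-171) = (2*(-11 + 4*(-24))/(-3 - 24))*(-171) = (2*(-11 - 96)/(-27))*(-171) = (2*(-1/27)*(-107))*(-171) = (214/27)*(-171) = -4066/3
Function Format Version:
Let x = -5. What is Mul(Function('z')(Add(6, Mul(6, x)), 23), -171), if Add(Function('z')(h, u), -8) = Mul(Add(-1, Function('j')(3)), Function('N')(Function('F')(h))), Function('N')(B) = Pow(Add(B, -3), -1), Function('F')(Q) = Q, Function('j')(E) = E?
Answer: Rational(-4066, 3) ≈ -1355.3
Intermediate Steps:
Function('N')(B) = Pow(Add(-3, B), -1)
Function('z')(h, u) = Add(8, Mul(2, Pow(Add(-3, h), -1))) (Function('z')(h, u) = Add(8, Mul(Add(-1, 3), Pow(Add(-3, h), -1))) = Add(8, Mul(2, Pow(Add(-3, h), -1))))
Mul(Function('z')(Add(6, Mul(6, x)), 23), -171) = Mul(Mul(2, Pow(Add(-3, Add(6, Mul(6, -5))), -1), Add(-11, Mul(4, Add(6, Mul(6, -5))))), -171) = Mul(Mul(2, Pow(Add(-3, Add(6, -30)), -1), Add(-11, Mul(4, Add(6, -30)))), -171) = Mul(Mul(2, Pow(Add(-3, -24), -1), Add(-11, Mul(4, -24))), -171) = Mul(Mul(2, Pow(-27, -1), Add(-11, -96)), -171) = Mul(Mul(2, Rational(-1, 27), -107), -171) = Mul(Rational(214, 27), -171) = Rational(-4066, 3)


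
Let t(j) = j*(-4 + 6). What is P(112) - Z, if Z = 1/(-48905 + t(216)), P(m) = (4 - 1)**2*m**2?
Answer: 5472407809/48473 ≈ 1.1290e+5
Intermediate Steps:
P(m) = 9*m**2 (P(m) = 3**2*m**2 = 9*m**2)
t(j) = 2*j (t(j) = j*2 = 2*j)
Z = -1/48473 (Z = 1/(-48905 + 2*216) = 1/(-48905 + 432) = 1/(-48473) = -1/48473 ≈ -2.0630e-5)
P(112) - Z = 9*112**2 - 1*(-1/48473) = 9*12544 + 1/48473 = 112896 + 1/48473 = 5472407809/48473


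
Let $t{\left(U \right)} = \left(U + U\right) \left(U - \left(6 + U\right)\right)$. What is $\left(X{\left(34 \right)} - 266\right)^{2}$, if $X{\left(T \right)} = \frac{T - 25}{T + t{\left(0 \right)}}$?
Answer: $\frac{81631225}{1156} \approx 70615.0$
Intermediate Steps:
$t{\left(U \right)} = - 12 U$ ($t{\left(U \right)} = 2 U \left(-6\right) = - 12 U$)
$X{\left(T \right)} = \frac{-25 + T}{T}$ ($X{\left(T \right)} = \frac{T - 25}{T - 0} = \frac{-25 + T}{T + 0} = \frac{-25 + T}{T}$)
$\left(X{\left(34 \right)} - 266\right)^{2} = \left(\frac{-25 + 34}{34} - 266\right)^{2} = \left(\frac{1}{34} \cdot 9 - 266\right)^{2} = \left(\frac{9}{34} - 266\right)^{2} = \left(- \frac{9035}{34}\right)^{2} = \frac{81631225}{1156}$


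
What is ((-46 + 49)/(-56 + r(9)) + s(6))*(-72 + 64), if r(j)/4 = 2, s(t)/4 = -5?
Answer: 321/2 ≈ 160.50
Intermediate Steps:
s(t) = -20 (s(t) = 4*(-5) = -20)
r(j) = 8 (r(j) = 4*2 = 8)
((-46 + 49)/(-56 + r(9)) + s(6))*(-72 + 64) = ((-46 + 49)/(-56 + 8) - 20)*(-72 + 64) = (3/(-48) - 20)*(-8) = (3*(-1/48) - 20)*(-8) = (-1/16 - 20)*(-8) = -321/16*(-8) = 321/2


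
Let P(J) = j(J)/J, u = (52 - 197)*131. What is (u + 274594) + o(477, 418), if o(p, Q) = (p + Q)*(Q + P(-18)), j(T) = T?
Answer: 630604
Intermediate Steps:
u = -18995 (u = -145*131 = -18995)
P(J) = 1 (P(J) = J/J = 1)
o(p, Q) = (1 + Q)*(Q + p) (o(p, Q) = (p + Q)*(Q + 1) = (Q + p)*(1 + Q) = (1 + Q)*(Q + p))
(u + 274594) + o(477, 418) = (-18995 + 274594) + (418 + 477 + 418² + 418*477) = 255599 + (418 + 477 + 174724 + 199386) = 255599 + 375005 = 630604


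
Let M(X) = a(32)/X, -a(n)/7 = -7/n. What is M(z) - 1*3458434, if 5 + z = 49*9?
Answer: -48252071119/13952 ≈ -3.4584e+6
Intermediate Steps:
z = 436 (z = -5 + 49*9 = -5 + 441 = 436)
a(n) = 49/n (a(n) = -(-49)/n = 49/n)
M(X) = 49/(32*X) (M(X) = (49/32)/X = (49*(1/32))/X = 49/(32*X))
M(z) - 1*3458434 = (49/32)/436 - 1*3458434 = (49/32)*(1/436) - 3458434 = 49/13952 - 3458434 = -48252071119/13952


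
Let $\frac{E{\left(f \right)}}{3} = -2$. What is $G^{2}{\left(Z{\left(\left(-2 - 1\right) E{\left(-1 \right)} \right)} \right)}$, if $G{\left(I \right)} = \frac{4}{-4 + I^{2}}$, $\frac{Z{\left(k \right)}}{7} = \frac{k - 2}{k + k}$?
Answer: $\frac{6561}{13225} \approx 0.49611$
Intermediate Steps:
$E{\left(f \right)} = -6$ ($E{\left(f \right)} = 3 \left(-2\right) = -6$)
$Z{\left(k \right)} = \frac{7 \left(-2 + k\right)}{2 k}$ ($Z{\left(k \right)} = 7 \frac{k - 2}{k + k} = 7 \frac{-2 + k}{2 k} = \frac{7 \left(-2 + k\right)}{2 k}$)
$G^{2}{\left(Z{\left(\left(-2 - 1\right) E{\left(-1 \right)} \right)} \right)} = \left(\frac{4}{-4 + \left(\frac{7}{2} - \frac{7}{\left(-2 - 1\right) \left(-6\right)}\right)^{2}}\right)^{2} = \left(\frac{4}{-4 + \left(\frac{7}{2} - \frac{7}{\left(-3\right) \left(-6\right)}\right)^{2}}\right)^{2} = \left(\frac{4}{-4 + \left(\frac{7}{2} - \frac{7}{18}\right)^{2}}\right)^{2} = \left(\frac{4}{-4 + \left(\frac{28}{9}\right)^{2}}\right)^{2} = \left(\frac{4}{-4 + \frac{784}{81}}\right)^{2} = \left(\frac{4}{\frac{460}{81}}\right)^{2} = \left(4 \cdot \frac{81}{460}\right)^{2} = \left(\frac{81}{115}\right)^{2} = \frac{6561}{13225}$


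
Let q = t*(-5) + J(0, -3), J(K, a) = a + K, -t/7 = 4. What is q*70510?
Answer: 9659870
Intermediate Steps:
t = -28 (t = -7*4 = -28)
J(K, a) = K + a
q = 137 (q = -28*(-5) + (0 - 3) = 140 - 3 = 137)
q*70510 = 137*70510 = 9659870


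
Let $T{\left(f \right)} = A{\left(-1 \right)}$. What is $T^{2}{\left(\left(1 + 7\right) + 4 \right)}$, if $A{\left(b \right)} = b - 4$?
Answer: $25$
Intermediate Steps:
$A{\left(b \right)} = -4 + b$
$T{\left(f \right)} = -5$ ($T{\left(f \right)} = -4 - 1 = -5$)
$T^{2}{\left(\left(1 + 7\right) + 4 \right)} = \left(-5\right)^{2} = 25$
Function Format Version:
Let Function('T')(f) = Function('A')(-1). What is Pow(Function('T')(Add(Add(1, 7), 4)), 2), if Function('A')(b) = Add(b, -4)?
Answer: 25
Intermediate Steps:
Function('A')(b) = Add(-4, b)
Function('T')(f) = -5 (Function('T')(f) = Add(-4, -1) = -5)
Pow(Function('T')(Add(Add(1, 7), 4)), 2) = Pow(-5, 2) = 25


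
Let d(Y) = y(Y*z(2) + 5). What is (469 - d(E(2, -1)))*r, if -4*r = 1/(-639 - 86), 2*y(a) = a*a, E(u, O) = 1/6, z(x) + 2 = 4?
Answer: 4093/26100 ≈ 0.15682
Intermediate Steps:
z(x) = 2 (z(x) = -2 + 4 = 2)
E(u, O) = 1/6 (E(u, O) = 1*(1/6) = 1/6)
y(a) = a**2/2 (y(a) = (a*a)/2 = a**2/2)
d(Y) = (5 + 2*Y)**2/2 (d(Y) = (Y*2 + 5)**2/2 = (2*Y + 5)**2/2 = (5 + 2*Y)**2/2)
r = 1/2900 (r = -1/(4*(-639 - 86)) = -1/4/(-725) = -1/4*(-1/725) = 1/2900 ≈ 0.00034483)
(469 - d(E(2, -1)))*r = (469 - (5 + 2*(1/6))**2/2)*(1/2900) = (469 - (5 + 1/3)**2/2)*(1/2900) = (469 - (16/3)**2/2)*(1/2900) = (469 - 256/(2*9))*(1/2900) = (469 - 1*128/9)*(1/2900) = (469 - 128/9)*(1/2900) = (4093/9)*(1/2900) = 4093/26100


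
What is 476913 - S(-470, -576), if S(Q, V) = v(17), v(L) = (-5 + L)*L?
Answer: 476709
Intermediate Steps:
v(L) = L*(-5 + L)
S(Q, V) = 204 (S(Q, V) = 17*(-5 + 17) = 17*12 = 204)
476913 - S(-470, -576) = 476913 - 1*204 = 476913 - 204 = 476709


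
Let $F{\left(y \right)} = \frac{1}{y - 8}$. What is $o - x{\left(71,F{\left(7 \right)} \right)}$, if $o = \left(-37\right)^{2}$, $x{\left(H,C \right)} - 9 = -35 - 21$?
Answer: $1416$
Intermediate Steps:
$F{\left(y \right)} = \frac{1}{-8 + y}$
$x{\left(H,C \right)} = -47$ ($x{\left(H,C \right)} = 9 - 56 = -47$)
$o = 1369$
$o - x{\left(71,F{\left(7 \right)} \right)} = 1369 - -47 = 1369 + 47 = 1416$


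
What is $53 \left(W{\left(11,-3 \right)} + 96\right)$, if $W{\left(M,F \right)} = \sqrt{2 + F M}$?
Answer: $5088 + 53 i \sqrt{31} \approx 5088.0 + 295.09 i$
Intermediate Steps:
$53 \left(W{\left(11,-3 \right)} + 96\right) = 53 \left(\sqrt{2 - 33} + 96\right) = 53 \left(\sqrt{-31} + 96\right) = 53 \left(i \sqrt{31} + 96\right) = 53 \left(96 + i \sqrt{31}\right) = 5088 + 53 i \sqrt{31}$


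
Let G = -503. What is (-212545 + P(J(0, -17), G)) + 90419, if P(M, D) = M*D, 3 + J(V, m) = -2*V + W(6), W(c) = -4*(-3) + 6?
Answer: -129671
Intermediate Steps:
W(c) = 18 (W(c) = 12 + 6 = 18)
J(V, m) = 15 - 2*V (J(V, m) = -3 + (-2*V + 18) = -3 + (18 - 2*V) = 15 - 2*V)
P(M, D) = D*M
(-212545 + P(J(0, -17), G)) + 90419 = (-212545 - 503*(15 - 2*0)) + 90419 = (-212545 - 503*(15 + 0)) + 90419 = (-212545 - 503*15) + 90419 = (-212545 - 7545) + 90419 = -220090 + 90419 = -129671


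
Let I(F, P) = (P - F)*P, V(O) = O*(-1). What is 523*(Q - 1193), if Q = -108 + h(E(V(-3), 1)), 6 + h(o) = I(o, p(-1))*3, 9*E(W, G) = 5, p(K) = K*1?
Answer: -2043361/3 ≈ -6.8112e+5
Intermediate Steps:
V(O) = -O
p(K) = K
E(W, G) = 5/9 (E(W, G) = (⅑)*5 = 5/9)
I(F, P) = P*(P - F)
h(o) = -3 + 3*o (h(o) = -6 - (-1 - o)*3 = -6 + (1 + o)*3 = -6 + (3 + 3*o) = -3 + 3*o)
Q = -328/3 (Q = -108 + (-3 + 3*(5/9)) = -108 + (-3 + 5/3) = -108 - 4/3 = -328/3 ≈ -109.33)
523*(Q - 1193) = 523*(-328/3 - 1193) = 523*(-3907/3) = -2043361/3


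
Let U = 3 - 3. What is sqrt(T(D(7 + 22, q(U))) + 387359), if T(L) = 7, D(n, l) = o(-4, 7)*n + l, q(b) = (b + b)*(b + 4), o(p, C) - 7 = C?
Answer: sqrt(387366) ≈ 622.39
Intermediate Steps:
o(p, C) = 7 + C
U = 0
q(b) = 2*b*(4 + b) (q(b) = (2*b)*(4 + b) = 2*b*(4 + b))
D(n, l) = l + 14*n (D(n, l) = (7 + 7)*n + l = 14*n + l = l + 14*n)
sqrt(T(D(7 + 22, q(U))) + 387359) = sqrt(7 + 387359) = sqrt(387366)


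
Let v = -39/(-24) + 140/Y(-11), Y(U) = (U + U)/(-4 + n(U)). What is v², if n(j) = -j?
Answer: 14265729/7744 ≈ 1842.2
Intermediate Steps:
Y(U) = 2*U/(-4 - U) (Y(U) = (U + U)/(-4 - U) = (2*U)/(-4 - U) = 2*U/(-4 - U))
v = -3777/88 (v = -39/(-24) + 140/((-2*(-11)/(4 - 11))) = -39*(-1/24) + 140/((-2*(-11)/(-7))) = 13/8 + 140/((-2*(-11)*(-⅐))) = 13/8 + 140/(-22/7) = 13/8 + 140*(-7/22) = 13/8 - 490/11 = -3777/88 ≈ -42.920)
v² = (-3777/88)² = 14265729/7744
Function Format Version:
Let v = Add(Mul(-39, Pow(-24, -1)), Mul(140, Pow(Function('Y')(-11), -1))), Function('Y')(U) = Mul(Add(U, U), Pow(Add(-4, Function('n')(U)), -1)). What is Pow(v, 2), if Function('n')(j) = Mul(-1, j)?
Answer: Rational(14265729, 7744) ≈ 1842.2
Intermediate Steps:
Function('Y')(U) = Mul(2, U, Pow(Add(-4, Mul(-1, U)), -1)) (Function('Y')(U) = Mul(Add(U, U), Pow(Add(-4, Mul(-1, U)), -1)) = Mul(Mul(2, U), Pow(Add(-4, Mul(-1, U)), -1)) = Mul(2, U, Pow(Add(-4, Mul(-1, U)), -1)))
v = Rational(-3777, 88) (v = Add(Mul(-39, Pow(-24, -1)), Mul(140, Pow(Mul(-2, -11, Pow(Add(4, -11), -1)), -1))) = Add(Mul(-39, Rational(-1, 24)), Mul(140, Pow(Mul(-2, -11, Pow(-7, -1)), -1))) = Add(Rational(13, 8), Mul(140, Pow(Mul(-2, -11, Rational(-1, 7)), -1))) = Add(Rational(13, 8), Mul(140, Pow(Rational(-22, 7), -1))) = Add(Rational(13, 8), Mul(140, Rational(-7, 22))) = Add(Rational(13, 8), Rational(-490, 11)) = Rational(-3777, 88) ≈ -42.920)
Pow(v, 2) = Pow(Rational(-3777, 88), 2) = Rational(14265729, 7744)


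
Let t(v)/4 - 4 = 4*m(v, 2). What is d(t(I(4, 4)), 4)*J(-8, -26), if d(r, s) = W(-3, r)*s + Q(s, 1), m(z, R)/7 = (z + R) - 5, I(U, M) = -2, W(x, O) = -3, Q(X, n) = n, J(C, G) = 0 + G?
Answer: 286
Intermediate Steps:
J(C, G) = G
m(z, R) = -35 + 7*R + 7*z (m(z, R) = 7*((z + R) - 5) = 7*((R + z) - 5) = 7*(-5 + R + z) = -35 + 7*R + 7*z)
t(v) = -320 + 112*v (t(v) = 16 + 4*(4*(-35 + 7*2 + 7*v)) = 16 + 4*(4*(-35 + 14 + 7*v)) = 16 + 4*(4*(-21 + 7*v)) = 16 + 4*(-84 + 28*v) = 16 + (-336 + 112*v) = -320 + 112*v)
d(r, s) = 1 - 3*s (d(r, s) = -3*s + 1 = 1 - 3*s)
d(t(I(4, 4)), 4)*J(-8, -26) = (1 - 3*4)*(-26) = (1 - 12)*(-26) = -11*(-26) = 286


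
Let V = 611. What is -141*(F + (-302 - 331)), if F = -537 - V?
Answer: 251121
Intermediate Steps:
F = -1148 (F = -537 - 1*611 = -537 - 611 = -1148)
-141*(F + (-302 - 331)) = -141*(-1148 + (-302 - 331)) = -141*(-1148 - 633) = -141*(-1781) = 251121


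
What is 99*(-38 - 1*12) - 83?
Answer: -5033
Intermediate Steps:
99*(-38 - 1*12) - 83 = 99*(-38 - 12) - 83 = 99*(-50) - 83 = -4950 - 83 = -5033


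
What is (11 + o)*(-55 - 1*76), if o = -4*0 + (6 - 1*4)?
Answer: -1703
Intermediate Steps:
o = 2 (o = 0 + (6 - 4) = 0 + 2 = 2)
(11 + o)*(-55 - 1*76) = (11 + 2)*(-55 - 1*76) = 13*(-55 - 76) = 13*(-131) = -1703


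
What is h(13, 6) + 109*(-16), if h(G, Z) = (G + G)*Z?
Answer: -1588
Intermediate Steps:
h(G, Z) = 2*G*Z (h(G, Z) = (2*G)*Z = 2*G*Z)
h(13, 6) + 109*(-16) = 2*13*6 + 109*(-16) = 156 - 1744 = -1588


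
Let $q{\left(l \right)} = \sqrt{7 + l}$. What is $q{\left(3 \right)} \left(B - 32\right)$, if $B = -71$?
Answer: $- 103 \sqrt{10} \approx -325.71$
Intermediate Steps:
$q{\left(3 \right)} \left(B - 32\right) = \sqrt{7 + 3} \left(-71 - 32\right) = \sqrt{10} \left(-103\right) = - 103 \sqrt{10}$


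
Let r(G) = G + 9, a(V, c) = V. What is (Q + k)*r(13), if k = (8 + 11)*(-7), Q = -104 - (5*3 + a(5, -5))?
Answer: -5654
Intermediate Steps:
Q = -124 (Q = -104 - (5*3 + 5) = -104 - (15 + 5) = -104 - 1*20 = -104 - 20 = -124)
k = -133 (k = 19*(-7) = -133)
r(G) = 9 + G
(Q + k)*r(13) = (-124 - 133)*(9 + 13) = -257*22 = -5654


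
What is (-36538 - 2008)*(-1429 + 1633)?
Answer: -7863384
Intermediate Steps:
(-36538 - 2008)*(-1429 + 1633) = -38546*204 = -7863384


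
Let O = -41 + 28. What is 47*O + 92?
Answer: -519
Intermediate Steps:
O = -13
47*O + 92 = 47*(-13) + 92 = -611 + 92 = -519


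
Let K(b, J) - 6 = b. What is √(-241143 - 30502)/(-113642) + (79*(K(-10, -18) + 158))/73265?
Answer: 12166/73265 - 11*I*√2245/113642 ≈ 0.16605 - 0.0045863*I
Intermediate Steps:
K(b, J) = 6 + b
√(-241143 - 30502)/(-113642) + (79*(K(-10, -18) + 158))/73265 = √(-241143 - 30502)/(-113642) + (79*((6 - 10) + 158))/73265 = √(-271645)*(-1/113642) + (79*(-4 + 158))*(1/73265) = (11*I*√2245)*(-1/113642) + (79*154)*(1/73265) = -11*I*√2245/113642 + 12166*(1/73265) = -11*I*√2245/113642 + 12166/73265 = 12166/73265 - 11*I*√2245/113642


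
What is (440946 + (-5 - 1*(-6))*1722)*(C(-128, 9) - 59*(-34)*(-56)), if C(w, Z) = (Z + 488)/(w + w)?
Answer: -3182618358171/64 ≈ -4.9728e+10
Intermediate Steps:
C(w, Z) = (488 + Z)/(2*w) (C(w, Z) = (488 + Z)/((2*w)) = (488 + Z)*(1/(2*w)) = (488 + Z)/(2*w))
(440946 + (-5 - 1*(-6))*1722)*(C(-128, 9) - 59*(-34)*(-56)) = (440946 + (-5 - 1*(-6))*1722)*((1/2)*(488 + 9)/(-128) - 59*(-34)*(-56)) = (440946 + (-5 + 6)*1722)*((1/2)*(-1/128)*497 + 2006*(-56)) = (440946 + 1*1722)*(-497/256 - 112336) = (440946 + 1722)*(-28758513/256) = 442668*(-28758513/256) = -3182618358171/64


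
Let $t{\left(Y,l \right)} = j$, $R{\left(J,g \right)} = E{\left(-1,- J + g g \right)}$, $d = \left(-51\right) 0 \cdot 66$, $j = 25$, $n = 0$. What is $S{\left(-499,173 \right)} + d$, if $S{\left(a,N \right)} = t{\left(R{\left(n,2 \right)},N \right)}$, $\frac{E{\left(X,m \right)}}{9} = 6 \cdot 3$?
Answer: $25$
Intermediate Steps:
$d = 0$ ($d = 0 \cdot 66 = 0$)
$E{\left(X,m \right)} = 162$ ($E{\left(X,m \right)} = 9 \cdot 6 \cdot 3 = 9 \cdot 18 = 162$)
$R{\left(J,g \right)} = 162$
$t{\left(Y,l \right)} = 25$
$S{\left(a,N \right)} = 25$
$S{\left(-499,173 \right)} + d = 25 + 0 = 25$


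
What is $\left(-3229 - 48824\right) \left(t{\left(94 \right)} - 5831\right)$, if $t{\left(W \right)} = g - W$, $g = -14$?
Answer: $309142767$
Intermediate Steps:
$t{\left(W \right)} = -14 - W$
$\left(-3229 - 48824\right) \left(t{\left(94 \right)} - 5831\right) = \left(-3229 - 48824\right) \left(\left(-14 - 94\right) - 5831\right) = - 52053 \left(\left(-14 - 94\right) - 5831\right) = - 52053 \left(-108 - 5831\right) = \left(-52053\right) \left(-5939\right) = 309142767$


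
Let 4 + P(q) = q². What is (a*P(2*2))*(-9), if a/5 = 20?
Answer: -10800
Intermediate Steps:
a = 100 (a = 5*20 = 100)
P(q) = -4 + q²
(a*P(2*2))*(-9) = (100*(-4 + (2*2)²))*(-9) = (100*(-4 + 4²))*(-9) = (100*(-4 + 16))*(-9) = (100*12)*(-9) = 1200*(-9) = -10800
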